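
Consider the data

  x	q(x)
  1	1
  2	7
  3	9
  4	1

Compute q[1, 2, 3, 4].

q[1,2] = (7 - 1) / (2 - 1) = 6
q[2,3] = (9 - 7) / (3 - 2) = 2
q[3,4] = (1 - 9) / (4 - 3) = -8
q[1,2,3] = (2 - 6) / (3 - 1) = -2
q[2,3,4] = (-8 - 2) / (4 - 2) = -5
q[1,2,3,4] = (-5 - (-2)) / (4 - 1) = -1

-1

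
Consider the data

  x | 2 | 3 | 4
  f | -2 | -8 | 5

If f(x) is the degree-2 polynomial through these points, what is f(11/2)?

Evaluate each Lagrange basis at x = 11/2:
L_0(11/2) = (5/2)·(3/2)/[(-1)·(-2)] = 15/8
L_1(11/2) = (7/2)·(3/2)/[(1)·(-1)] = -21/4
L_2(11/2) = (7/2)·(5/2)/[(2)·(1)] = 35/8
Sum: (-2)·(15/8) + (-8)·(-21/4) + 5·(35/8) = 481/8

481/8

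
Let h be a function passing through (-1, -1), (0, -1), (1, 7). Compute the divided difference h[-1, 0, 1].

h[-1,0] = (-1 - (-1)) / (0 - (-1)) = 0
h[0,1] = (7 - (-1)) / (1 - 0) = 8
h[-1,0,1] = (8 - 0) / (1 - (-1)) = 4

4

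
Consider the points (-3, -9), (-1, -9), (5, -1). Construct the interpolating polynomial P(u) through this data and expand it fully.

P(u) = (1/6)u^2 + (2/3)u - 17/2

L_0(u) = (u + 1)(u - 5) / [16] = (1/16)u^2 - (1/4)u - 5/16
L_1(u) = (u + 3)(u - 5) / [-12] = -(1/12)u^2 + (1/6)u + 5/4
L_2(u) = (u + 3)(u + 1) / [48] = (1/48)u^2 + (1/12)u + 1/16
P(u) = (-9)·L_0 + (-9)·L_1 + (-1)·L_2
  (-9)·L_0(u) = -(9/16)u^2 + (9/4)u + 45/16
  (-9)·L_1(u) = (3/4)u^2 - (3/2)u - 45/4
  (-1)·L_2(u) = -(1/48)u^2 - (1/12)u - 1/16
Adding term by term: (1/6)u^2 + (2/3)u - 17/2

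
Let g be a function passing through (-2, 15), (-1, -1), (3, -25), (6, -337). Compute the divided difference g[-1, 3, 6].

g[-1,3] = (-25 - (-1)) / (3 - (-1)) = -6
g[3,6] = (-337 - (-25)) / (6 - 3) = -104
g[-1,3,6] = (-104 - (-6)) / (6 - (-1)) = -14

-14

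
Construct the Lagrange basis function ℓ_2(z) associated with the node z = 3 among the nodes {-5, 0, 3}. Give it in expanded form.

ℓ_2(z) = (1/24)z^2 + (5/24)z

ℓ_2(z) = (z + 5)z / [(8)·(3)]
       = (z^2 + 5z) / (24)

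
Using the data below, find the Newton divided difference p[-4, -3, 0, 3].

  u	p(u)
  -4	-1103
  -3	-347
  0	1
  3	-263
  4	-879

18

p[-4,-3] = (-347 - (-1103)) / (-3 - (-4)) = 756
p[-3,0] = (1 - (-347)) / (0 - (-3)) = 116
p[0,3] = (-263 - 1) / (3 - 0) = -88
p[-4,-3,0] = (116 - 756) / (0 - (-4)) = -160
p[-3,0,3] = (-88 - 116) / (3 - (-3)) = -34
p[-4,-3,0,3] = (-34 - (-160)) / (3 - (-4)) = 18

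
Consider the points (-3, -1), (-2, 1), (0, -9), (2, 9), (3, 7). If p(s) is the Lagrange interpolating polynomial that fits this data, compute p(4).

-173/5

Evaluate each Lagrange basis at s = 4:
L_0(4) = (6)·(4)·(2)·(1)/[(-1)·(-3)·(-5)·(-6)] = 8/15
L_1(4) = (7)·(4)·(2)·(1)/[(1)·(-2)·(-4)·(-5)] = -7/5
L_2(4) = (7)·(6)·(2)·(1)/[(3)·(2)·(-2)·(-3)] = 7/3
L_3(4) = (7)·(6)·(4)·(1)/[(5)·(4)·(2)·(-1)] = -21/5
L_4(4) = (7)·(6)·(4)·(2)/[(6)·(5)·(3)·(1)] = 56/15
Sum: (-1)·(8/15) + 1·(-7/5) + (-9)·(7/3) + 9·(-21/5) + 7·(56/15) = -173/5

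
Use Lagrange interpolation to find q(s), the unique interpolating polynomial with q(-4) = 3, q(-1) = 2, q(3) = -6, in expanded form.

q(s) = -(5/21)s^2 - (32/21)s + 5/7

Build the Lagrange basis polynomials:
L_0(s) = (s + 1)(s - 3) / [21] = (1/21)s^2 - (2/21)s - 1/7
L_1(s) = (s + 4)(s - 3) / [-12] = -(1/12)s^2 - (1/12)s + 1
L_2(s) = (s + 4)(s + 1) / [28] = (1/28)s^2 + (5/28)s + 1/7
q(s) = 3·L_0 + 2·L_1 + (-6)·L_2
  3·L_0(s) = (1/7)s^2 - (2/7)s - 3/7
  2·L_1(s) = -(1/6)s^2 - (1/6)s + 2
  (-6)·L_2(s) = -(3/14)s^2 - (15/14)s - 6/7
Adding term by term: -(5/21)s^2 - (32/21)s + 5/7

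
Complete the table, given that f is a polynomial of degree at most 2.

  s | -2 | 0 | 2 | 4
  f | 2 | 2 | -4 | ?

-16

The 3 known values determine f uniquely (degree ≤ 2).
L_0(4) = (4)·(2)/[(-2)·(-4)] = 1
L_1(4) = (6)·(2)/[(2)·(-2)] = -3
L_2(4) = (6)·(4)/[(4)·(2)] = 3
Sum: 2·(1) + 2·(-3) + (-4)·(3) = -16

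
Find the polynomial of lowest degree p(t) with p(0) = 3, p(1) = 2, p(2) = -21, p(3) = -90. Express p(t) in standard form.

p(t) = -4t^3 + t^2 + 2t + 3

Newton's divided differences:
p[0,1] = (2 - 3) / (1 - 0) = -1
p[1,2] = (-21 - 2) / (2 - 1) = -23
p[2,3] = (-90 - (-21)) / (3 - 2) = -69
p[0,1,2] = (-23 - (-1)) / (2 - 0) = -11
p[1,2,3] = (-69 - (-23)) / (3 - 1) = -23
p[0,1,2,3] = (-23 - (-11)) / (3 - 0) = -4
p(t) = 3 + (-1)·t + (-11)·t(t - 1) + (-4)·t(t - 1)(t - 2)
Expanding: p(t) = -4t^3 + t^2 + 2t + 3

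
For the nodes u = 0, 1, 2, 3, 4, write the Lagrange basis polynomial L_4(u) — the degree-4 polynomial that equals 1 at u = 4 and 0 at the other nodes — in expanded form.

L_4(u) = (1/24)u^4 - (1/4)u^3 + (11/24)u^2 - (1/4)u

L_4(u) = u(u - 1)(u - 2)(u - 3) / [(4)·(3)·(2)·(1)]
       = (u^4 - 6u^3 + 11u^2 - 6u) / (24)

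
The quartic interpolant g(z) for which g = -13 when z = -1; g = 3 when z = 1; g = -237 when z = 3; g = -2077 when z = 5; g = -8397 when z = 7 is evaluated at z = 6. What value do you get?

L_0(6) = (5)·(3)·(1)·(-1)/[(-2)·(-4)·(-6)·(-8)] = -5/128
L_1(6) = (7)·(3)·(1)·(-1)/[(2)·(-2)·(-4)·(-6)] = 7/32
L_2(6) = (7)·(5)·(1)·(-1)/[(4)·(2)·(-2)·(-4)] = -35/64
L_3(6) = (7)·(5)·(3)·(-1)/[(6)·(4)·(2)·(-2)] = 35/32
L_4(6) = (7)·(5)·(3)·(1)/[(8)·(6)·(4)·(2)] = 35/128
Sum: (-13)·(-5/128) + 3·(7/32) + (-237)·(-35/64) + (-2077)·(35/32) + (-8397)·(35/128) = -4437

-4437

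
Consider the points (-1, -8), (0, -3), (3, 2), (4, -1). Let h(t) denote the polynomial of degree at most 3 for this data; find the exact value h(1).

3/5

Using Newton's divided-difference form:
h[-1,0] = (-3 - (-8)) / (0 - (-1)) = 5
h[0,3] = (2 - (-3)) / (3 - 0) = 5/3
h[3,4] = (-1 - 2) / (4 - 3) = -3
h[-1,0,3] = (5/3 - 5) / (3 - (-1)) = -5/6
h[0,3,4] = (-3 - 5/3) / (4 - 0) = -7/6
h[-1,0,3,4] = (-7/6 - (-5/6)) / (4 - (-1)) = -1/15
h(1) = -8 + 5·(2) + (-5/6)·(2)·(1) + (-1/15)·(2)·(1)·(-2) = 3/5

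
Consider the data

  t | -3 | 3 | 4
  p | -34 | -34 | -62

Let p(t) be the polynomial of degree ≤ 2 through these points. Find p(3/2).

-7

L_0(3/2) = (-3/2)·(-5/2)/[(-6)·(-7)] = 5/56
L_1(3/2) = (9/2)·(-5/2)/[(6)·(-1)] = 15/8
L_2(3/2) = (9/2)·(-3/2)/[(7)·(1)] = -27/28
Sum: (-34)·(5/56) + (-34)·(15/8) + (-62)·(-27/28) = -7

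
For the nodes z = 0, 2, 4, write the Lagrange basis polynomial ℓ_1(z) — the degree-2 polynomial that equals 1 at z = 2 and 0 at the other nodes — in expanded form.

ℓ_1(z) = z(z - 4) / [(2)·(-2)]
       = (z^2 - 4z) / (-4)

ℓ_1(z) = -(1/4)z^2 + z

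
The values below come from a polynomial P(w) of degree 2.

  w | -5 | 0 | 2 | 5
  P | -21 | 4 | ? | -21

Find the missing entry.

The 3 known values determine P uniquely (degree ≤ 2).
Evaluate each Lagrange basis at w = 2:
L_0(2) = (2)·(-3)/[(-5)·(-10)] = -3/25
L_1(2) = (7)·(-3)/[(5)·(-5)] = 21/25
L_2(2) = (7)·(2)/[(10)·(5)] = 7/25
Sum: (-21)·(-3/25) + 4·(21/25) + (-21)·(7/25) = 0

0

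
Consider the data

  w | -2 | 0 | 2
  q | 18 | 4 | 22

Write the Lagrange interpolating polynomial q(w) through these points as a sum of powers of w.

q(w) = 4w^2 + w + 4

L_0(w) = w(w - 2) / [8] = (1/8)w^2 - (1/4)w
L_1(w) = (w + 2)(w - 2) / [-4] = -(1/4)w^2 + 1
L_2(w) = (w + 2)w / [8] = (1/8)w^2 + (1/4)w
q(w) = 18·L_0 + 4·L_1 + 22·L_2
  18·L_0(w) = (9/4)w^2 - (9/2)w
  4·L_1(w) = -w^2 + 4
  22·L_2(w) = (11/4)w^2 + (11/2)w
Adding term by term: 4w^2 + w + 4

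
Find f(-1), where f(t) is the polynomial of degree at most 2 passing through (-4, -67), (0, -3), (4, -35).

-10

Using Newton's divided-difference form:
f[-4,0] = (-3 - (-67)) / (0 - (-4)) = 16
f[0,4] = (-35 - (-3)) / (4 - 0) = -8
f[-4,0,4] = (-8 - 16) / (4 - (-4)) = -3
f(-1) = -67 + 16·(3) + (-3)·(3)·(-1) = -10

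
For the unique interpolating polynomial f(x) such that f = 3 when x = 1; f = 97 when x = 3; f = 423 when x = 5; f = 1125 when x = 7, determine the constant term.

-2

L_0(x) = (x - 3)(x - 5)(x - 7) / [-48] = -(1/48)x^3 + (5/16)x^2 - (71/48)x + 35/16
L_1(x) = (x - 1)(x - 5)(x - 7) / [16] = (1/16)x^3 - (13/16)x^2 + (47/16)x - 35/16
L_2(x) = (x - 1)(x - 3)(x - 7) / [-16] = -(1/16)x^3 + (11/16)x^2 - (31/16)x + 21/16
L_3(x) = (x - 1)(x - 3)(x - 5) / [48] = (1/48)x^3 - (3/16)x^2 + (23/48)x - 5/16
f(x) = 3·L_0 + 97·L_1 + 423·L_2 + 1125·L_3
Only the constant term is needed; take it from each L_i and combine:
3·(35/16) + 97·(-35/16) + 423·(21/16) + 1125·(-5/16) = -2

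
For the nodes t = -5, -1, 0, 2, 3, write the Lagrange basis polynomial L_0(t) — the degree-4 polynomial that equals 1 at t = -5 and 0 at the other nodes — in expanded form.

L_0(t) = (t + 1)t(t - 2)(t - 3) / [(-4)·(-5)·(-7)·(-8)]
       = (t^4 - 4t^3 + t^2 + 6t) / (1120)

L_0(t) = (1/1120)t^4 - (1/280)t^3 + (1/1120)t^2 + (3/560)t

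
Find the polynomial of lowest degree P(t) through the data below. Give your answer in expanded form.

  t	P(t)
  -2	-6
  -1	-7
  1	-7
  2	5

L_0(t) = (t + 1)(t - 1)(t - 2) / [-12] = -(1/12)t^3 + (1/6)t^2 + (1/12)t - 1/6
L_1(t) = (t + 2)(t - 1)(t - 2) / [6] = (1/6)t^3 - (1/6)t^2 - (2/3)t + 2/3
L_2(t) = (t + 2)(t + 1)(t - 2) / [-6] = -(1/6)t^3 - (1/6)t^2 + (2/3)t + 2/3
L_3(t) = (t + 2)(t + 1)(t - 1) / [12] = (1/12)t^3 + (1/6)t^2 - (1/12)t - 1/6
P(t) = (-6)·L_0 + (-7)·L_1 + (-7)·L_2 + 5·L_3
  (-6)·L_0(t) = (1/2)t^3 - t^2 - (1/2)t + 1
  (-7)·L_1(t) = -(7/6)t^3 + (7/6)t^2 + (14/3)t - 14/3
  (-7)·L_2(t) = (7/6)t^3 + (7/6)t^2 - (14/3)t - 14/3
  5·L_3(t) = (5/12)t^3 + (5/6)t^2 - (5/12)t - 5/6
Adding term by term: (11/12)t^3 + (13/6)t^2 - (11/12)t - 55/6

P(t) = (11/12)t^3 + (13/6)t^2 - (11/12)t - 55/6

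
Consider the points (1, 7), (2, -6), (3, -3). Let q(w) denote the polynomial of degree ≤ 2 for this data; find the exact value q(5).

51

Using Newton's divided-difference form:
q[1,2] = (-6 - 7) / (2 - 1) = -13
q[2,3] = (-3 - (-6)) / (3 - 2) = 3
q[1,2,3] = (3 - (-13)) / (3 - 1) = 8
q(5) = 7 + (-13)·(4) + 8·(4)·(3) = 51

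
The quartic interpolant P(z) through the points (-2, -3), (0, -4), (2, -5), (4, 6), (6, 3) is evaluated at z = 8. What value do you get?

L_0(8) = (8)·(6)·(4)·(2)/[(-2)·(-4)·(-6)·(-8)] = 1
L_1(8) = (10)·(6)·(4)·(2)/[(2)·(-2)·(-4)·(-6)] = -5
L_2(8) = (10)·(8)·(4)·(2)/[(4)·(2)·(-2)·(-4)] = 10
L_3(8) = (10)·(8)·(6)·(2)/[(6)·(4)·(2)·(-2)] = -10
L_4(8) = (10)·(8)·(6)·(4)/[(8)·(6)·(4)·(2)] = 5
Sum: (-3)·(1) + (-4)·(-5) + (-5)·(10) + 6·(-10) + 3·(5) = -78

-78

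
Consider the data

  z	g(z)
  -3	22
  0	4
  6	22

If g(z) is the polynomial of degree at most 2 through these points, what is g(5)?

Using Newton's divided-difference form:
g[-3,0] = (4 - 22) / (0 - (-3)) = -6
g[0,6] = (22 - 4) / (6 - 0) = 3
g[-3,0,6] = (3 - (-6)) / (6 - (-3)) = 1
g(5) = 22 + (-6)·(8) + 1·(8)·(5) = 14

14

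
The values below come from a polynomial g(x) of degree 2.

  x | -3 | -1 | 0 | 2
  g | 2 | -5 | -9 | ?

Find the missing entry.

The 3 known values determine g uniquely (degree ≤ 2).
L_0(2) = (3)·(2)/[(-2)·(-3)] = 1
L_1(2) = (5)·(2)/[(2)·(-1)] = -5
L_2(2) = (5)·(3)/[(3)·(1)] = 5
Sum: 2·(1) + (-5)·(-5) + (-9)·(5) = -18

-18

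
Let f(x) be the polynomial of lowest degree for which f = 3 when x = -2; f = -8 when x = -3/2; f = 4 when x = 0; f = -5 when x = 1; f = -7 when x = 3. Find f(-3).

Evaluate each Lagrange basis at x = -3:
L_0(-3) = (-3/2)·(-3)·(-4)·(-6)/[(-1/2)·(-2)·(-3)·(-5)] = 36/5
L_1(-3) = (-1)·(-3)·(-4)·(-6)/[(1/2)·(-3/2)·(-5/2)·(-9/2)] = -128/15
L_2(-3) = (-1)·(-3/2)·(-4)·(-6)/[(2)·(3/2)·(-1)·(-3)] = 4
L_3(-3) = (-1)·(-3/2)·(-3)·(-6)/[(3)·(5/2)·(1)·(-2)] = -9/5
L_4(-3) = (-1)·(-3/2)·(-3)·(-4)/[(5)·(9/2)·(3)·(2)] = 2/15
Sum: 3·(36/5) + (-8)·(-128/15) + 4·(4) + (-5)·(-9/5) + (-7)·(2/15) = 1709/15

1709/15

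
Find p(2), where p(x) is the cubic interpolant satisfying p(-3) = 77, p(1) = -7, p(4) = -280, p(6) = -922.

-38

Using Newton's divided-difference form:
p[-3,1] = (-7 - 77) / (1 - (-3)) = -21
p[1,4] = (-280 - (-7)) / (4 - 1) = -91
p[4,6] = (-922 - (-280)) / (6 - 4) = -321
p[-3,1,4] = (-91 - (-21)) / (4 - (-3)) = -10
p[1,4,6] = (-321 - (-91)) / (6 - 1) = -46
p[-3,1,4,6] = (-46 - (-10)) / (6 - (-3)) = -4
p(2) = 77 + (-21)·(5) + (-10)·(5)·(1) + (-4)·(5)·(1)·(-2) = -38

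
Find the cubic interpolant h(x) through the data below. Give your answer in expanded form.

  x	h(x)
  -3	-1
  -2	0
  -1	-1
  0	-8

Build the Lagrange basis polynomials:
L_0(x) = (x + 2)(x + 1)x / [-6] = -(1/6)x^3 - (1/2)x^2 - (1/3)x
L_1(x) = (x + 3)(x + 1)x / [2] = (1/2)x^3 + 2x^2 + (3/2)x
L_2(x) = (x + 3)(x + 2)x / [-2] = -(1/2)x^3 - (5/2)x^2 - 3x
L_3(x) = (x + 3)(x + 2)(x + 1) / [6] = (1/6)x^3 + x^2 + (11/6)x + 1
h(x) = (-1)·L_0 + 0·L_1 + (-1)·L_2 + (-8)·L_3
  (-1)·L_0(x) = (1/6)x^3 + (1/2)x^2 + (1/3)x
  0·L_1(x) = 0
  (-1)·L_2(x) = (1/2)x^3 + (5/2)x^2 + 3x
  (-8)·L_3(x) = -(4/3)x^3 - 8x^2 - (44/3)x - 8
Adding term by term: -(2/3)x^3 - 5x^2 - (34/3)x - 8

h(x) = -(2/3)x^3 - 5x^2 - (34/3)x - 8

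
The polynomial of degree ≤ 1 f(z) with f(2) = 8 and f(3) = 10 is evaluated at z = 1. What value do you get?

L_0(1) = (-2)/[(-1)] = 2
L_1(1) = (-1)/[(1)] = -1
Sum: 8·(2) + 10·(-1) = 6

6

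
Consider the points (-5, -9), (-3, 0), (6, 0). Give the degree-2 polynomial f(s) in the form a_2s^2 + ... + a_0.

L_0(s) = (s + 3)(s - 6) / [22] = (1/22)s^2 - (3/22)s - 9/11
L_1(s) = (s + 5)(s - 6) / [-18] = -(1/18)s^2 + (1/18)s + 5/3
L_2(s) = (s + 5)(s + 3) / [99] = (1/99)s^2 + (8/99)s + 5/33
f(s) = (-9)·L_0 + 0·L_1 + 0·L_2
  (-9)·L_0(s) = -(9/22)s^2 + (27/22)s + 81/11
  0·L_1(s) = 0
  0·L_2(s) = 0
Adding term by term: -(9/22)s^2 + (27/22)s + 81/11

f(s) = -(9/22)s^2 + (27/22)s + 81/11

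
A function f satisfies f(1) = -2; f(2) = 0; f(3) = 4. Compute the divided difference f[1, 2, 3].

1

f[1,2] = (0 - (-2)) / (2 - 1) = 2
f[2,3] = (4 - 0) / (3 - 2) = 4
f[1,2,3] = (4 - 2) / (3 - 1) = 1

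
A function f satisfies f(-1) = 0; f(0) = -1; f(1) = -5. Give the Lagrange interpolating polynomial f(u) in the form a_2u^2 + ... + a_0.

L_0(u) = u(u - 1) / [2] = (1/2)u^2 - (1/2)u
L_1(u) = (u + 1)(u - 1) / [-1] = -u^2 + 1
L_2(u) = (u + 1)u / [2] = (1/2)u^2 + (1/2)u
f(u) = 0·L_0 + (-1)·L_1 + (-5)·L_2
  0·L_0(u) = 0
  (-1)·L_1(u) = u^2 - 1
  (-5)·L_2(u) = -(5/2)u^2 - (5/2)u
Adding term by term: -(3/2)u^2 - (5/2)u - 1

f(u) = -(3/2)u^2 - (5/2)u - 1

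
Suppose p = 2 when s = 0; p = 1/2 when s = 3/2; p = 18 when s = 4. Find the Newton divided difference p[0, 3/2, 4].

p[0,3/2] = (1/2 - 2) / (3/2 - 0) = -1
p[3/2,4] = (18 - 1/2) / (4 - 3/2) = 7
p[0,3/2,4] = (7 - (-1)) / (4 - 0) = 2

2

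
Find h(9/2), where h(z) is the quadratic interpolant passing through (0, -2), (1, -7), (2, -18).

Evaluate each Lagrange basis at z = 9/2:
L_0(9/2) = (7/2)·(5/2)/[(-1)·(-2)] = 35/8
L_1(9/2) = (9/2)·(5/2)/[(1)·(-1)] = -45/4
L_2(9/2) = (9/2)·(7/2)/[(2)·(1)] = 63/8
Sum: (-2)·(35/8) + (-7)·(-45/4) + (-18)·(63/8) = -287/4

-287/4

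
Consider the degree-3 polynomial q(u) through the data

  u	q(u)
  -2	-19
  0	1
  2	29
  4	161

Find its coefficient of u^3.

The leading coefficient equals the top divided difference q[-2,0,2,4].
q[-2,0] = (1 - (-19)) / (0 - (-2)) = 10
q[0,2] = (29 - 1) / (2 - 0) = 14
q[2,4] = (161 - 29) / (4 - 2) = 66
q[-2,0,2] = (14 - 10) / (2 - (-2)) = 1
q[0,2,4] = (66 - 14) / (4 - 0) = 13
q[-2,0,2,4] = (13 - 1) / (4 - (-2)) = 2

2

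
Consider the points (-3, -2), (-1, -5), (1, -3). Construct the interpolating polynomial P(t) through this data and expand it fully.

L_0(t) = (t + 1)(t - 1) / [8] = (1/8)t^2 - 1/8
L_1(t) = (t + 3)(t - 1) / [-4] = -(1/4)t^2 - (1/2)t + 3/4
L_2(t) = (t + 3)(t + 1) / [8] = (1/8)t^2 + (1/2)t + 3/8
P(t) = (-2)·L_0 + (-5)·L_1 + (-3)·L_2
  (-2)·L_0(t) = -(1/4)t^2 + 1/4
  (-5)·L_1(t) = (5/4)t^2 + (5/2)t - 15/4
  (-3)·L_2(t) = -(3/8)t^2 - (3/2)t - 9/8
Adding term by term: (5/8)t^2 + t - 37/8

P(t) = (5/8)t^2 + t - 37/8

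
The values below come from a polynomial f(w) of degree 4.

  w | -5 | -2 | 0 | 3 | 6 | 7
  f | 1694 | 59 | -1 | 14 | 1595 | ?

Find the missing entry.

3254

The 5 known values determine f uniquely (degree ≤ 4).
L_0(7) = (9)·(7)·(4)·(1)/[(-3)·(-5)·(-8)·(-11)] = 21/110
L_1(7) = (12)·(7)·(4)·(1)/[(3)·(-2)·(-5)·(-8)] = -7/5
L_2(7) = (12)·(9)·(4)·(1)/[(5)·(2)·(-3)·(-6)] = 12/5
L_3(7) = (12)·(9)·(7)·(1)/[(8)·(5)·(3)·(-3)] = -21/10
L_4(7) = (12)·(9)·(7)·(4)/[(11)·(8)·(6)·(3)] = 21/11
Sum: 1694·(21/110) + 59·(-7/5) + (-1)·(12/5) + 14·(-21/10) + 1595·(21/11) = 3254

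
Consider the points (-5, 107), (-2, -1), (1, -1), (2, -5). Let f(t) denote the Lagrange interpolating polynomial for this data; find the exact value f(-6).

Evaluate each Lagrange basis at t = -6:
L_0(-6) = (-4)·(-7)·(-8)/[(-3)·(-6)·(-7)] = 16/9
L_1(-6) = (-1)·(-7)·(-8)/[(3)·(-3)·(-4)] = -14/9
L_2(-6) = (-1)·(-4)·(-8)/[(6)·(3)·(-1)] = 16/9
L_3(-6) = (-1)·(-4)·(-7)/[(7)·(4)·(1)] = -1
Sum: 107·(16/9) + (-1)·(-14/9) + (-1)·(16/9) + (-5)·(-1) = 195

195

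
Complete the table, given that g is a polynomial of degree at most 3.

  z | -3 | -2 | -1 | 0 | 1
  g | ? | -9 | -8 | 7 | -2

42

The 4 known values determine g uniquely (degree ≤ 3).
Evaluate each Lagrange basis at z = -3:
L_0(-3) = (-2)·(-3)·(-4)/[(-1)·(-2)·(-3)] = 4
L_1(-3) = (-1)·(-3)·(-4)/[(1)·(-1)·(-2)] = -6
L_2(-3) = (-1)·(-2)·(-4)/[(2)·(1)·(-1)] = 4
L_3(-3) = (-1)·(-2)·(-3)/[(3)·(2)·(1)] = -1
Sum: (-9)·(4) + (-8)·(-6) + 7·(4) + (-2)·(-1) = 42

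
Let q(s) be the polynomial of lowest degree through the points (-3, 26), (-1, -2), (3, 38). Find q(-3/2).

L_0(-3/2) = (-1/2)·(-9/2)/[(-2)·(-6)] = 3/16
L_1(-3/2) = (3/2)·(-9/2)/[(2)·(-4)] = 27/32
L_2(-3/2) = (3/2)·(-1/2)/[(6)·(4)] = -1/32
Sum: 26·(3/16) + (-2)·(27/32) + 38·(-1/32) = 2

2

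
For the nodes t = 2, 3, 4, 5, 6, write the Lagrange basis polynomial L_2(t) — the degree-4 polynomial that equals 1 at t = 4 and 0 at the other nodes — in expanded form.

L_2(t) = (t - 2)(t - 3)(t - 5)(t - 6) / [(2)·(1)·(-1)·(-2)]
       = (t^4 - 16t^3 + 91t^2 - 216t + 180) / (4)

L_2(t) = (1/4)t^4 - 4t^3 + (91/4)t^2 - 54t + 45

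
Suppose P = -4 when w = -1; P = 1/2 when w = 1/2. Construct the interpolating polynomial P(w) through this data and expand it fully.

L_0(w) = (w - 1/2) / [-3/2] = -(2/3)w + 1/3
L_1(w) = (w + 1) / [3/2] = (2/3)w + 2/3
P(w) = (-4)·L_0 + (1/2)·L_1
  (-4)·L_0(w) = (8/3)w - 4/3
  (1/2)·L_1(w) = (1/3)w + 1/3
Adding term by term: 3w - 1

P(w) = 3w - 1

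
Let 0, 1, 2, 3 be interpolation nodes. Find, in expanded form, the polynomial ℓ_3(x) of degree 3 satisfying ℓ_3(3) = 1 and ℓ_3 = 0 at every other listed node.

ℓ_3(x) = (1/6)x^3 - (1/2)x^2 + (1/3)x

ℓ_3(x) = x(x - 1)(x - 2) / [(3)·(2)·(1)]
       = (x^3 - 3x^2 + 2x) / (6)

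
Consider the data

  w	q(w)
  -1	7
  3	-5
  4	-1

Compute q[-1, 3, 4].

7/5

q[-1,3] = (-5 - 7) / (3 - (-1)) = -3
q[3,4] = (-1 - (-5)) / (4 - 3) = 4
q[-1,3,4] = (4 - (-3)) / (4 - (-1)) = 7/5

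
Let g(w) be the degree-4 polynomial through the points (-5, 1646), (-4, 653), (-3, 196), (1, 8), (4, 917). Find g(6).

4363

L_0(6) = (10)·(9)·(5)·(2)/[(-1)·(-2)·(-6)·(-9)] = 25/3
L_1(6) = (11)·(9)·(5)·(2)/[(1)·(-1)·(-5)·(-8)] = -99/4
L_2(6) = (11)·(10)·(5)·(2)/[(2)·(1)·(-4)·(-7)] = 275/14
L_3(6) = (11)·(10)·(9)·(2)/[(6)·(5)·(4)·(-3)] = -11/2
L_4(6) = (11)·(10)·(9)·(5)/[(9)·(8)·(7)·(3)] = 275/84
Sum: 1646·(25/3) + 653·(-99/4) + 196·(275/14) + 8·(-11/2) + 917·(275/84) = 4363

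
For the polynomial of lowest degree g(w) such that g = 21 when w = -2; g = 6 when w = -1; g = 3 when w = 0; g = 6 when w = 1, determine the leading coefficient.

The leading coefficient equals the top divided difference g[-2,-1,0,1].
g[-2,-1] = (6 - 21) / (-1 - (-2)) = -15
g[-1,0] = (3 - 6) / (0 - (-1)) = -3
g[0,1] = (6 - 3) / (1 - 0) = 3
g[-2,-1,0] = (-3 - (-15)) / (0 - (-2)) = 6
g[-1,0,1] = (3 - (-3)) / (1 - (-1)) = 3
g[-2,-1,0,1] = (3 - 6) / (1 - (-2)) = -1

-1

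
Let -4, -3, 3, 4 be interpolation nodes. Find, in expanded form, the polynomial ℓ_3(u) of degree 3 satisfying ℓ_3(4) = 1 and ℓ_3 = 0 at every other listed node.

ℓ_3(u) = (1/56)u^3 + (1/14)u^2 - (9/56)u - 9/14

ℓ_3(u) = (u + 4)(u + 3)(u - 3) / [(8)·(7)·(1)]
       = (u^3 + 4u^2 - 9u - 36) / (56)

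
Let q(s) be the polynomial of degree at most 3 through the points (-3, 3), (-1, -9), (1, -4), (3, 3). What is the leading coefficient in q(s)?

-5/16

The leading coefficient equals the top divided difference q[-3,-1,1,3].
q[-3,-1] = (-9 - 3) / (-1 - (-3)) = -6
q[-1,1] = (-4 - (-9)) / (1 - (-1)) = 5/2
q[1,3] = (3 - (-4)) / (3 - 1) = 7/2
q[-3,-1,1] = (5/2 - (-6)) / (1 - (-3)) = 17/8
q[-1,1,3] = (7/2 - 5/2) / (3 - (-1)) = 1/4
q[-3,-1,1,3] = (1/4 - 17/8) / (3 - (-3)) = -5/16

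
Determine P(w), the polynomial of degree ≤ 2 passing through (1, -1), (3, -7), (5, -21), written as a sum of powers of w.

Build the Lagrange basis polynomials:
L_0(w) = (w - 3)(w - 5) / [8] = (1/8)w^2 - w + 15/8
L_1(w) = (w - 1)(w - 5) / [-4] = -(1/4)w^2 + (3/2)w - 5/4
L_2(w) = (w - 1)(w - 3) / [8] = (1/8)w^2 - (1/2)w + 3/8
P(w) = (-1)·L_0 + (-7)·L_1 + (-21)·L_2
  (-1)·L_0(w) = -(1/8)w^2 + w - 15/8
  (-7)·L_1(w) = (7/4)w^2 - (21/2)w + 35/4
  (-21)·L_2(w) = -(21/8)w^2 + (21/2)w - 63/8
Adding term by term: -w^2 + w - 1

P(w) = -w^2 + w - 1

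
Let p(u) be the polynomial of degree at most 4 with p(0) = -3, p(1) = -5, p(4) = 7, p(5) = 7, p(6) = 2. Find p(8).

-123/5

Evaluate each Lagrange basis at u = 8:
L_0(8) = (7)·(4)·(3)·(2)/[(-1)·(-4)·(-5)·(-6)] = 7/5
L_1(8) = (8)·(4)·(3)·(2)/[(1)·(-3)·(-4)·(-5)] = -16/5
L_2(8) = (8)·(7)·(3)·(2)/[(4)·(3)·(-1)·(-2)] = 14
L_3(8) = (8)·(7)·(4)·(2)/[(5)·(4)·(1)·(-1)] = -112/5
L_4(8) = (8)·(7)·(4)·(3)/[(6)·(5)·(2)·(1)] = 56/5
Sum: (-3)·(7/5) + (-5)·(-16/5) + 7·(14) + 7·(-112/5) + 2·(56/5) = -123/5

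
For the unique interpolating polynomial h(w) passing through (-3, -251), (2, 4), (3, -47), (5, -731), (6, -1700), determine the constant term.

L_0(w) = (w - 2)(w - 3)(w - 5)(w - 6) / [2160] = (1/2160)w^4 - (1/135)w^3 + (91/2160)w^2 - (1/10)w + 1/12
L_1(w) = (w + 3)(w - 3)(w - 5)(w - 6) / [-60] = -(1/60)w^4 + (11/60)w^3 - (7/20)w^2 - (33/20)w + 9/2
L_2(w) = (w + 3)(w - 2)(w - 5)(w - 6) / [36] = (1/36)w^4 - (5/18)w^3 + (13/36)w^2 + (8/3)w - 5
L_3(w) = (w + 3)(w - 2)(w - 3)(w - 6) / [-48] = -(1/48)w^4 + (1/6)w^3 - (1/16)w^2 - (3/2)w + 9/4
L_4(w) = (w + 3)(w - 2)(w - 3)(w - 5) / [108] = (1/108)w^4 - (7/108)w^3 + (1/108)w^2 + (7/12)w - 5/6
h(w) = (-251)·L_0 + 4·L_1 + (-47)·L_2 + (-731)·L_3 + (-1700)·L_4
Only the constant term is needed; take it from each L_i and combine:
(-251)·(1/12) + 4·(9/2) + (-47)·(-5) + (-731)·(9/4) + (-1700)·(-5/6) = 4

4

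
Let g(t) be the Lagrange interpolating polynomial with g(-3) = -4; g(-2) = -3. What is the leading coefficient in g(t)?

The leading coefficient equals the top divided difference g[-3,-2].
g[-3,-2] = (-3 - (-4)) / (-2 - (-3)) = 1

1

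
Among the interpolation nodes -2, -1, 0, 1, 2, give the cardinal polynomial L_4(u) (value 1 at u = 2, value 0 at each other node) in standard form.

L_4(u) = (1/24)u^4 + (1/12)u^3 - (1/24)u^2 - (1/12)u

L_4(u) = (u + 2)(u + 1)u(u - 1) / [(4)·(3)·(2)·(1)]
       = (u^4 + 2u^3 - u^2 - 2u) / (24)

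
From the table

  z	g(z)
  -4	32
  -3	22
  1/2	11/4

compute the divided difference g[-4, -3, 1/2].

g[-4,-3] = (22 - 32) / (-3 - (-4)) = -10
g[-3,1/2] = (11/4 - 22) / (1/2 - (-3)) = -11/2
g[-4,-3,1/2] = (-11/2 - (-10)) / (1/2 - (-4)) = 1

1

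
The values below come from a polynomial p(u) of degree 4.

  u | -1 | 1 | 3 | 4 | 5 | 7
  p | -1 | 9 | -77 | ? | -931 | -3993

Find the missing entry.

The 5 known values determine p uniquely (degree ≤ 4).
Evaluate each Lagrange basis at u = 4:
L_0(4) = (3)·(1)·(-1)·(-3)/[(-2)·(-4)·(-6)·(-8)] = 3/128
L_1(4) = (5)·(1)·(-1)·(-3)/[(2)·(-2)·(-4)·(-6)] = -5/32
L_2(4) = (5)·(3)·(-1)·(-3)/[(4)·(2)·(-2)·(-4)] = 45/64
L_3(4) = (5)·(3)·(1)·(-3)/[(6)·(4)·(2)·(-2)] = 15/32
L_4(4) = (5)·(3)·(1)·(-1)/[(8)·(6)·(4)·(2)] = -5/128
Sum: (-1)·(3/128) + 9·(-5/32) + (-77)·(45/64) + (-931)·(15/32) + (-3993)·(-5/128) = -336

-336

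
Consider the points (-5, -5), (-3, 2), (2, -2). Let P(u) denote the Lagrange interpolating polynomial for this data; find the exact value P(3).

L_0(3) = (6)·(1)/[(-2)·(-7)] = 3/7
L_1(3) = (8)·(1)/[(2)·(-5)] = -4/5
L_2(3) = (8)·(6)/[(7)·(5)] = 48/35
Sum: (-5)·(3/7) + 2·(-4/5) + (-2)·(48/35) = -227/35

-227/35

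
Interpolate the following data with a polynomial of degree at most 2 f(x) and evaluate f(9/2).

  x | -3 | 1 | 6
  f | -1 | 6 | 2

75/16

Evaluate each Lagrange basis at x = 9/2:
L_0(9/2) = (7/2)·(-3/2)/[(-4)·(-9)] = -7/48
L_1(9/2) = (15/2)·(-3/2)/[(4)·(-5)] = 9/16
L_2(9/2) = (15/2)·(7/2)/[(9)·(5)] = 7/12
Sum: (-1)·(-7/48) + 6·(9/16) + 2·(7/12) = 75/16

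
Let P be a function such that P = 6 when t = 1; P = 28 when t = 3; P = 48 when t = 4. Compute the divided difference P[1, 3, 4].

3

P[1,3] = (28 - 6) / (3 - 1) = 11
P[3,4] = (48 - 28) / (4 - 3) = 20
P[1,3,4] = (20 - 11) / (4 - 1) = 3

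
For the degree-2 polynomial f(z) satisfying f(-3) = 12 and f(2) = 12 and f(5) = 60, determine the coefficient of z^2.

2

Build the Lagrange basis polynomials:
L_0(z) = (z - 2)(z - 5) / [40] = (1/40)z^2 - (7/40)z + 1/4
L_1(z) = (z + 3)(z - 5) / [-15] = -(1/15)z^2 + (2/15)z + 1
L_2(z) = (z + 3)(z - 2) / [24] = (1/24)z^2 + (1/24)z - 1/4
f(z) = 12·L_0 + 12·L_1 + 60·L_2
Only the coefficient of z^2 is needed; take it from each L_i and combine:
12·(1/40) + 12·(-1/15) + 60·(1/24) = 2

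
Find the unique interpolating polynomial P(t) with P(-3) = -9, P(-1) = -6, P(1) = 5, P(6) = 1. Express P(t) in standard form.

P(t) = -(19/90)t^3 + (11/30)t^2 + (257/45)t - 13/15

Build the Lagrange basis polynomials:
L_0(t) = (t + 1)(t - 1)(t - 6) / [-72] = -(1/72)t^3 + (1/12)t^2 + (1/72)t - 1/12
L_1(t) = (t + 3)(t - 1)(t - 6) / [28] = (1/28)t^3 - (1/7)t^2 - (15/28)t + 9/14
L_2(t) = (t + 3)(t + 1)(t - 6) / [-40] = -(1/40)t^3 + (1/20)t^2 + (21/40)t + 9/20
L_3(t) = (t + 3)(t + 1)(t - 1) / [315] = (1/315)t^3 + (1/105)t^2 - (1/315)t - 1/105
P(t) = (-9)·L_0 + (-6)·L_1 + 5·L_2 + 1·L_3
  (-9)·L_0(t) = (1/8)t^3 - (3/4)t^2 - (1/8)t + 3/4
  (-6)·L_1(t) = -(3/14)t^3 + (6/7)t^2 + (45/14)t - 27/7
  5·L_2(t) = -(1/8)t^3 + (1/4)t^2 + (21/8)t + 9/4
  1·L_3(t) = (1/315)t^3 + (1/105)t^2 - (1/315)t - 1/105
Adding term by term: -(19/90)t^3 + (11/30)t^2 + (257/45)t - 13/15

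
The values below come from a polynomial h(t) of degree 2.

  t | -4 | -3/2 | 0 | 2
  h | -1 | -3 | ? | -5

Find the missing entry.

The 3 known values determine h uniquely (degree ≤ 2).
Evaluate each Lagrange basis at t = 0:
L_0(0) = (3/2)·(-2)/[(-5/2)·(-6)] = -1/5
L_1(0) = (4)·(-2)/[(5/2)·(-7/2)] = 32/35
L_2(0) = (4)·(3/2)/[(6)·(7/2)] = 2/7
Sum: (-1)·(-1/5) + (-3)·(32/35) + (-5)·(2/7) = -139/35

-139/35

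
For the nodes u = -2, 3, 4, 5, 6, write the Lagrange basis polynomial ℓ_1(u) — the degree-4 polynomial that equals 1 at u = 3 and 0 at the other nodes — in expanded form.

ℓ_1(u) = (u + 2)(u - 4)(u - 5)(u - 6) / [(5)·(-1)·(-2)·(-3)]
       = (u^4 - 13u^3 + 44u^2 + 28u - 240) / (-30)

ℓ_1(u) = -(1/30)u^4 + (13/30)u^3 - (22/15)u^2 - (14/15)u + 8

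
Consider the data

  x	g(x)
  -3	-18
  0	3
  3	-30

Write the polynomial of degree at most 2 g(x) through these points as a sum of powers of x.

L_0(x) = x(x - 3) / [18] = (1/18)x^2 - (1/6)x
L_1(x) = (x + 3)(x - 3) / [-9] = -(1/9)x^2 + 1
L_2(x) = (x + 3)x / [18] = (1/18)x^2 + (1/6)x
g(x) = (-18)·L_0 + 3·L_1 + (-30)·L_2
  (-18)·L_0(x) = -x^2 + 3x
  3·L_1(x) = -(1/3)x^2 + 3
  (-30)·L_2(x) = -(5/3)x^2 - 5x
Adding term by term: -3x^2 - 2x + 3

g(x) = -3x^2 - 2x + 3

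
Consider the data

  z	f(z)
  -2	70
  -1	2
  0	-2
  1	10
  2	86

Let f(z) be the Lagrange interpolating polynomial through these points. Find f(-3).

Evaluate each Lagrange basis at z = -3:
L_0(-3) = (-2)·(-3)·(-4)·(-5)/[(-1)·(-2)·(-3)·(-4)] = 5
L_1(-3) = (-1)·(-3)·(-4)·(-5)/[(1)·(-1)·(-2)·(-3)] = -10
L_2(-3) = (-1)·(-2)·(-4)·(-5)/[(2)·(1)·(-1)·(-2)] = 10
L_3(-3) = (-1)·(-2)·(-3)·(-5)/[(3)·(2)·(1)·(-1)] = -5
L_4(-3) = (-1)·(-2)·(-3)·(-4)/[(4)·(3)·(2)·(1)] = 1
Sum: 70·(5) + 2·(-10) + (-2)·(10) + 10·(-5) + 86·(1) = 346

346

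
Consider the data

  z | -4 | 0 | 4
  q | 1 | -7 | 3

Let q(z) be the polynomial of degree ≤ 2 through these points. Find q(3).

Evaluate each Lagrange basis at z = 3:
L_0(3) = (3)·(-1)/[(-4)·(-8)] = -3/32
L_1(3) = (7)·(-1)/[(4)·(-4)] = 7/16
L_2(3) = (7)·(3)/[(8)·(4)] = 21/32
Sum: 1·(-3/32) + (-7)·(7/16) + 3·(21/32) = -19/16

-19/16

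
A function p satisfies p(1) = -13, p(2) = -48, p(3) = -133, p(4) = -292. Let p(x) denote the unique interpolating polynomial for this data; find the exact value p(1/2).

-27/4

Evaluate each Lagrange basis at x = 1/2:
L_0(1/2) = (-3/2)·(-5/2)·(-7/2)/[(-1)·(-2)·(-3)] = 35/16
L_1(1/2) = (-1/2)·(-5/2)·(-7/2)/[(1)·(-1)·(-2)] = -35/16
L_2(1/2) = (-1/2)·(-3/2)·(-7/2)/[(2)·(1)·(-1)] = 21/16
L_3(1/2) = (-1/2)·(-3/2)·(-5/2)/[(3)·(2)·(1)] = -5/16
Sum: (-13)·(35/16) + (-48)·(-35/16) + (-133)·(21/16) + (-292)·(-5/16) = -27/4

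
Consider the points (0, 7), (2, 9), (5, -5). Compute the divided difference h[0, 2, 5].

-17/15

h[0,2] = (9 - 7) / (2 - 0) = 1
h[2,5] = (-5 - 9) / (5 - 2) = -14/3
h[0,2,5] = (-14/3 - 1) / (5 - 0) = -17/15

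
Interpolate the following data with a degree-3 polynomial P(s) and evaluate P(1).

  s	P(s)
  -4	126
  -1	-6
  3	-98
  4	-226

-4

Using Newton's divided-difference form:
P[-4,-1] = (-6 - 126) / (-1 - (-4)) = -44
P[-1,3] = (-98 - (-6)) / (3 - (-1)) = -23
P[3,4] = (-226 - (-98)) / (4 - 3) = -128
P[-4,-1,3] = (-23 - (-44)) / (3 - (-4)) = 3
P[-1,3,4] = (-128 - (-23)) / (4 - (-1)) = -21
P[-4,-1,3,4] = (-21 - 3) / (4 - (-4)) = -3
P(1) = 126 + (-44)·(5) + 3·(5)·(2) + (-3)·(5)·(2)·(-2) = -4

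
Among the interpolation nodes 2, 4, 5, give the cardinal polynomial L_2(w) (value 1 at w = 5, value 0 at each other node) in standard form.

L_2(w) = (1/3)w^2 - 2w + 8/3

L_2(w) = (w - 2)(w - 4) / [(3)·(1)]
       = (w^2 - 6w + 8) / (3)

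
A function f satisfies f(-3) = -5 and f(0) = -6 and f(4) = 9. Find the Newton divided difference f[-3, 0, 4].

f[-3,0] = (-6 - (-5)) / (0 - (-3)) = -1/3
f[0,4] = (9 - (-6)) / (4 - 0) = 15/4
f[-3,0,4] = (15/4 - (-1/3)) / (4 - (-3)) = 7/12

7/12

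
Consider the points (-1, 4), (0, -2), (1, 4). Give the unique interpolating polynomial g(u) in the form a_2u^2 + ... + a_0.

Build the Lagrange basis polynomials:
L_0(u) = u(u - 1) / [2] = (1/2)u^2 - (1/2)u
L_1(u) = (u + 1)(u - 1) / [-1] = -u^2 + 1
L_2(u) = (u + 1)u / [2] = (1/2)u^2 + (1/2)u
g(u) = 4·L_0 + (-2)·L_1 + 4·L_2
  4·L_0(u) = 2u^2 - 2u
  (-2)·L_1(u) = 2u^2 - 2
  4·L_2(u) = 2u^2 + 2u
Adding term by term: 6u^2 - 2

g(u) = 6u^2 - 2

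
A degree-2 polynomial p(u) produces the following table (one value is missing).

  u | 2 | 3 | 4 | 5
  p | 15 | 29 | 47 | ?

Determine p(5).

The 3 known values determine p uniquely (degree ≤ 2).
Evaluate each Lagrange basis at u = 5:
L_0(5) = (2)·(1)/[(-1)·(-2)] = 1
L_1(5) = (3)·(1)/[(1)·(-1)] = -3
L_2(5) = (3)·(2)/[(2)·(1)] = 3
Sum: 15·(1) + 29·(-3) + 47·(3) = 69

69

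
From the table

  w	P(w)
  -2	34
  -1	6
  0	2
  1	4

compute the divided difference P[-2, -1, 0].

P[-2,-1] = (6 - 34) / (-1 - (-2)) = -28
P[-1,0] = (2 - 6) / (0 - (-1)) = -4
P[-2,-1,0] = (-4 - (-28)) / (0 - (-2)) = 12

12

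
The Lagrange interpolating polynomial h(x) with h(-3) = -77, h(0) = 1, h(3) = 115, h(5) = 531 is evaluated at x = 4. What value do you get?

L_0(4) = (4)·(1)·(-1)/[(-3)·(-6)·(-8)] = 1/36
L_1(4) = (7)·(1)·(-1)/[(3)·(-3)·(-5)] = -7/45
L_2(4) = (7)·(4)·(-1)/[(6)·(3)·(-2)] = 7/9
L_3(4) = (7)·(4)·(1)/[(8)·(5)·(2)] = 7/20
Sum: (-77)·(1/36) + 1·(-7/45) + 115·(7/9) + 531·(7/20) = 273

273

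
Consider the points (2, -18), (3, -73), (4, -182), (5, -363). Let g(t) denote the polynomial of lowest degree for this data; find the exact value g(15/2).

Evaluate each Lagrange basis at t = 15/2:
L_0(15/2) = (9/2)·(7/2)·(5/2)/[(-1)·(-2)·(-3)] = -105/16
L_1(15/2) = (11/2)·(7/2)·(5/2)/[(1)·(-1)·(-2)] = 385/16
L_2(15/2) = (11/2)·(9/2)·(5/2)/[(2)·(1)·(-1)] = -495/16
L_3(15/2) = (11/2)·(9/2)·(7/2)/[(3)·(2)·(1)] = 231/16
Sum: (-18)·(-105/16) + (-73)·(385/16) + (-182)·(-495/16) + (-363)·(231/16) = -9989/8

-9989/8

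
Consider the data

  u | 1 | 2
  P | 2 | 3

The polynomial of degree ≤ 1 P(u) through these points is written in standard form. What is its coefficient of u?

1

The leading coefficient equals the top divided difference P[1,2].
P[1,2] = (3 - 2) / (2 - 1) = 1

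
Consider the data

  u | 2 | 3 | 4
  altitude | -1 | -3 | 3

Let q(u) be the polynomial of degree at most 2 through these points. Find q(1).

L_0(1) = (-2)·(-3)/[(-1)·(-2)] = 3
L_1(1) = (-1)·(-3)/[(1)·(-1)] = -3
L_2(1) = (-1)·(-2)/[(2)·(1)] = 1
Sum: (-1)·(3) + (-3)·(-3) + 3·(1) = 9

9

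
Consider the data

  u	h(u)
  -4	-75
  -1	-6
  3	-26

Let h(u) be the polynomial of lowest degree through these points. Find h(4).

Evaluate each Lagrange basis at u = 4:
L_0(4) = (5)·(1)/[(-3)·(-7)] = 5/21
L_1(4) = (8)·(1)/[(3)·(-4)] = -2/3
L_2(4) = (8)·(5)/[(7)·(4)] = 10/7
Sum: (-75)·(5/21) + (-6)·(-2/3) + (-26)·(10/7) = -51

-51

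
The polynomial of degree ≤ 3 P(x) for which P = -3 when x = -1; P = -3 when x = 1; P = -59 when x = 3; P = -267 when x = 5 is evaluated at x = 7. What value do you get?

-723

Evaluate each Lagrange basis at x = 7:
L_0(7) = (6)·(4)·(2)/[(-2)·(-4)·(-6)] = -1
L_1(7) = (8)·(4)·(2)/[(2)·(-2)·(-4)] = 4
L_2(7) = (8)·(6)·(2)/[(4)·(2)·(-2)] = -6
L_3(7) = (8)·(6)·(4)/[(6)·(4)·(2)] = 4
Sum: (-3)·(-1) + (-3)·(4) + (-59)·(-6) + (-267)·(4) = -723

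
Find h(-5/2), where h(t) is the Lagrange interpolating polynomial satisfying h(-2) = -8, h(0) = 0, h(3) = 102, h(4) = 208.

-65/4

L_0(-5/2) = (-5/2)·(-11/2)·(-13/2)/[(-2)·(-5)·(-6)] = 143/96
L_1(-5/2) = (-1/2)·(-11/2)·(-13/2)/[(2)·(-3)·(-4)] = -143/192
L_2(-5/2) = (-1/2)·(-5/2)·(-13/2)/[(5)·(3)·(-1)] = 13/24
L_3(-5/2) = (-1/2)·(-5/2)·(-11/2)/[(6)·(4)·(1)] = -55/192
Sum: (-8)·(143/96) + 0 + 102·(13/24) + 208·(-55/192) = -65/4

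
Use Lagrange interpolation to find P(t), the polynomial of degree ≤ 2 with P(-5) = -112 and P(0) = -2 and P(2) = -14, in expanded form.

P(t) = -4t^2 + 2t - 2

L_0(t) = t(t - 2) / [35] = (1/35)t^2 - (2/35)t
L_1(t) = (t + 5)(t - 2) / [-10] = -(1/10)t^2 - (3/10)t + 1
L_2(t) = (t + 5)t / [14] = (1/14)t^2 + (5/14)t
P(t) = (-112)·L_0 + (-2)·L_1 + (-14)·L_2
  (-112)·L_0(t) = -(16/5)t^2 + (32/5)t
  (-2)·L_1(t) = (1/5)t^2 + (3/5)t - 2
  (-14)·L_2(t) = -t^2 - 5t
Adding term by term: -4t^2 + 2t - 2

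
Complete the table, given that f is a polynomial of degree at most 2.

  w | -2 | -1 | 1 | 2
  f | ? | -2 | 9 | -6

-28

The 3 known values determine f uniquely (degree ≤ 2).
L_0(-2) = (-3)·(-4)/[(-2)·(-3)] = 2
L_1(-2) = (-1)·(-4)/[(2)·(-1)] = -2
L_2(-2) = (-1)·(-3)/[(3)·(1)] = 1
Sum: (-2)·(2) + 9·(-2) + (-6)·(1) = -28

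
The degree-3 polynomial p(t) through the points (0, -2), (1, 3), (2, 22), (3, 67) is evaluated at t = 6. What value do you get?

L_0(6) = (5)·(4)·(3)/[(-1)·(-2)·(-3)] = -10
L_1(6) = (6)·(4)·(3)/[(1)·(-1)·(-2)] = 36
L_2(6) = (6)·(5)·(3)/[(2)·(1)·(-1)] = -45
L_3(6) = (6)·(5)·(4)/[(3)·(2)·(1)] = 20
Sum: (-2)·(-10) + 3·(36) + 22·(-45) + 67·(20) = 478

478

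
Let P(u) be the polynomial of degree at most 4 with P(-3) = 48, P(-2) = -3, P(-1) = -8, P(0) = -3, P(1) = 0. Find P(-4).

Using Newton's divided-difference form:
P[-3,-2] = (-3 - 48) / (-2 - (-3)) = -51
P[-2,-1] = (-8 - (-3)) / (-1 - (-2)) = -5
P[-1,0] = (-3 - (-8)) / (0 - (-1)) = 5
P[0,1] = (0 - (-3)) / (1 - 0) = 3
P[-3,-2,-1] = (-5 - (-51)) / (-1 - (-3)) = 23
P[-2,-1,0] = (5 - (-5)) / (0 - (-2)) = 5
P[-1,0,1] = (3 - 5) / (1 - (-1)) = -1
P[-3,-2,-1,0] = (5 - 23) / (0 - (-3)) = -6
P[-2,-1,0,1] = (-1 - 5) / (1 - (-2)) = -2
P[-3,-2,-1,0,1] = (-2 - (-6)) / (1 - (-3)) = 1
P(-4) = 48 + (-51)·(-1) + 23·(-1)·(-2) + (-6)·(-1)·(-2)·(-3) + 1·(-1)·(-2)·(-3)·(-4) = 205

205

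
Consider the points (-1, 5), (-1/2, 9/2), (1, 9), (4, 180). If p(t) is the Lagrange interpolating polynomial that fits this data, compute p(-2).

0

L_0(-2) = (-3/2)·(-3)·(-6)/[(-1/2)·(-2)·(-5)] = 27/5
L_1(-2) = (-1)·(-3)·(-6)/[(1/2)·(-3/2)·(-9/2)] = -16/3
L_2(-2) = (-1)·(-3/2)·(-6)/[(2)·(3/2)·(-3)] = 1
L_3(-2) = (-1)·(-3/2)·(-3)/[(5)·(9/2)·(3)] = -1/15
Sum: 5·(27/5) + 9/2·(-16/3) + 9·(1) + 180·(-1/15) = 0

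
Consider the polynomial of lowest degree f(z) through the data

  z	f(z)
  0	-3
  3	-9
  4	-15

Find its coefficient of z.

1

Build the Lagrange basis polynomials:
L_0(z) = (z - 3)(z - 4) / [12] = (1/12)z^2 - (7/12)z + 1
L_1(z) = z(z - 4) / [-3] = -(1/3)z^2 + (4/3)z
L_2(z) = z(z - 3) / [4] = (1/4)z^2 - (3/4)z
f(z) = (-3)·L_0 + (-9)·L_1 + (-15)·L_2
Only the coefficient of z is needed; take it from each L_i and combine:
(-3)·(-7/12) + (-9)·(4/3) + (-15)·(-3/4) = 1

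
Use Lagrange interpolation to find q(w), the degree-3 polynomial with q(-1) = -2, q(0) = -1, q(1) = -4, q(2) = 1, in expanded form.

q(w) = 2w^3 - 2w^2 - 3w - 1

Build the Lagrange basis polynomials:
L_0(w) = w(w - 1)(w - 2) / [-6] = -(1/6)w^3 + (1/2)w^2 - (1/3)w
L_1(w) = (w + 1)(w - 1)(w - 2) / [2] = (1/2)w^3 - w^2 - (1/2)w + 1
L_2(w) = (w + 1)w(w - 2) / [-2] = -(1/2)w^3 + (1/2)w^2 + w
L_3(w) = (w + 1)w(w - 1) / [6] = (1/6)w^3 - (1/6)w
q(w) = (-2)·L_0 + (-1)·L_1 + (-4)·L_2 + 1·L_3
  (-2)·L_0(w) = (1/3)w^3 - w^2 + (2/3)w
  (-1)·L_1(w) = -(1/2)w^3 + w^2 + (1/2)w - 1
  (-4)·L_2(w) = 2w^3 - 2w^2 - 4w
  1·L_3(w) = (1/6)w^3 - (1/6)w
Adding term by term: 2w^3 - 2w^2 - 3w - 1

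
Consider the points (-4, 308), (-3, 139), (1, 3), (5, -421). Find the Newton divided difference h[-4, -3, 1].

27

h[-4,-3] = (139 - 308) / (-3 - (-4)) = -169
h[-3,1] = (3 - 139) / (1 - (-3)) = -34
h[-4,-3,1] = (-34 - (-169)) / (1 - (-4)) = 27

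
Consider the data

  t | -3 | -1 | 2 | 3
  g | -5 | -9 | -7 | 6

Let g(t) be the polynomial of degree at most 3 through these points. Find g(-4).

-181/20

Evaluate each Lagrange basis at t = -4:
L_0(-4) = (-3)·(-6)·(-7)/[(-2)·(-5)·(-6)] = 21/10
L_1(-4) = (-1)·(-6)·(-7)/[(2)·(-3)·(-4)] = -7/4
L_2(-4) = (-1)·(-3)·(-7)/[(5)·(3)·(-1)] = 7/5
L_3(-4) = (-1)·(-3)·(-6)/[(6)·(4)·(1)] = -3/4
Sum: (-5)·(21/10) + (-9)·(-7/4) + (-7)·(7/5) + 6·(-3/4) = -181/20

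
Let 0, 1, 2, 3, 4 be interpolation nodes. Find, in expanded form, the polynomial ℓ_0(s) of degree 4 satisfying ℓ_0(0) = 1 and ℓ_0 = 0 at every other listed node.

ℓ_0(s) = (s - 1)(s - 2)(s - 3)(s - 4) / [(-1)·(-2)·(-3)·(-4)]
       = (s^4 - 10s^3 + 35s^2 - 50s + 24) / (24)

ℓ_0(s) = (1/24)s^4 - (5/12)s^3 + (35/24)s^2 - (25/12)s + 1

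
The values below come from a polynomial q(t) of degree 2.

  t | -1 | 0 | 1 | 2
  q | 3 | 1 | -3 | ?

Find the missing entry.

The 3 known values determine q uniquely (degree ≤ 2).
L_0(2) = (2)·(1)/[(-1)·(-2)] = 1
L_1(2) = (3)·(1)/[(1)·(-1)] = -3
L_2(2) = (3)·(2)/[(2)·(1)] = 3
Sum: 3·(1) + 1·(-3) + (-3)·(3) = -9

-9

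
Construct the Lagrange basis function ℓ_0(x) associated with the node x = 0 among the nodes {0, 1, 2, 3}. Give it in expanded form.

ℓ_0(x) = (x - 1)(x - 2)(x - 3) / [(-1)·(-2)·(-3)]
       = (x^3 - 6x^2 + 11x - 6) / (-6)

ℓ_0(x) = -(1/6)x^3 + x^2 - (11/6)x + 1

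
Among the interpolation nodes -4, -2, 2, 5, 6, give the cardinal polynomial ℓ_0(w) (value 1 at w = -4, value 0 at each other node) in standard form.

ℓ_0(w) = (w + 2)(w - 2)(w - 5)(w - 6) / [(-2)·(-6)·(-9)·(-10)]
       = (w^4 - 11w^3 + 26w^2 + 44w - 120) / (1080)

ℓ_0(w) = (1/1080)w^4 - (11/1080)w^3 + (13/540)w^2 + (11/270)w - 1/9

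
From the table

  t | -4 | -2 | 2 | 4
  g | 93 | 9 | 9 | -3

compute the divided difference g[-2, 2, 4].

-1

g[-2,2] = (9 - 9) / (2 - (-2)) = 0
g[2,4] = (-3 - 9) / (4 - 2) = -6
g[-2,2,4] = (-6 - 0) / (4 - (-2)) = -1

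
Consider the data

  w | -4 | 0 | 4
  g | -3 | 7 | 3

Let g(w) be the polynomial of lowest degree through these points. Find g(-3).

Evaluate each Lagrange basis at w = -3:
L_0(-3) = (-3)·(-7)/[(-4)·(-8)] = 21/32
L_1(-3) = (1)·(-7)/[(4)·(-4)] = 7/16
L_2(-3) = (1)·(-3)/[(8)·(4)] = -3/32
Sum: (-3)·(21/32) + 7·(7/16) + 3·(-3/32) = 13/16

13/16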